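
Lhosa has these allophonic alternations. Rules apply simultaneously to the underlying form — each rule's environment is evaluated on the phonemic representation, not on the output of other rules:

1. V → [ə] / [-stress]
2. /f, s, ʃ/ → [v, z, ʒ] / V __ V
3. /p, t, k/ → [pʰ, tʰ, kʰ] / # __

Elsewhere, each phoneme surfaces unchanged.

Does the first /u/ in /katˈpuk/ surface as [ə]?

No

/u/ — between /p/ and /k/; rule 1 does not apply here → [u].
The actual realization is [u], not [ə].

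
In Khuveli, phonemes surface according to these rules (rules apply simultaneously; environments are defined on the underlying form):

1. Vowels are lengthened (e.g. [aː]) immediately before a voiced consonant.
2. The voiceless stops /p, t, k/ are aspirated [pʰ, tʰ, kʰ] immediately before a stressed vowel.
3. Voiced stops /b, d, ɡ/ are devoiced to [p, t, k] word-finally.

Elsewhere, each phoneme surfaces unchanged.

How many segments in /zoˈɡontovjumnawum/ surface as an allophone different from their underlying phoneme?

Segments that undergo a rule: /o/ → [oː] (rule 1); /o/ → [oː] (rule 1); /o/ → [oː] (rule 1); /u/ → [uː] (rule 1); /a/ → [aː] (rule 1); /u/ → [uː] (rule 1).
All other segments surface unchanged.

6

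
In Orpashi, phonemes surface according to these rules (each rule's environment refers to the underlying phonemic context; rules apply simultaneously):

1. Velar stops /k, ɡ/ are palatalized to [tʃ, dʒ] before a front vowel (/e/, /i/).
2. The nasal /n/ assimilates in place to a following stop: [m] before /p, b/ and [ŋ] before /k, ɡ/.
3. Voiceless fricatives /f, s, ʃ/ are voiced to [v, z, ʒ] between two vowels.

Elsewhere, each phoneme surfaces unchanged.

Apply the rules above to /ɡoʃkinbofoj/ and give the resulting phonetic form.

/ɡ/ — word-initial; rule 1 does not apply here → [ɡ].
/o/ stays [o].
/ʃ/ (between /o/ and /k/) is in the target of rule 3 but the environment (between two vowels) is not met → [ʃ].
/k/ (between /ʃ/ and /i/) occurs before a front vowel → [tʃ] by rule 1.
/i/ (between /k/ and /n/): no rule targets it → [i].
/n/ meets the environment for rule 2 (before a labial or velar stop) → [m].
/b/ stays [b].
/o/ (between /b/ and /f/) is unaffected → [o].
/f/ (between /o/ and /o/): between two vowels, so rule 3 applies → [v].
/o/ stays [o].
/j/ stays [j].

[ɡoʃtʃimbovoj]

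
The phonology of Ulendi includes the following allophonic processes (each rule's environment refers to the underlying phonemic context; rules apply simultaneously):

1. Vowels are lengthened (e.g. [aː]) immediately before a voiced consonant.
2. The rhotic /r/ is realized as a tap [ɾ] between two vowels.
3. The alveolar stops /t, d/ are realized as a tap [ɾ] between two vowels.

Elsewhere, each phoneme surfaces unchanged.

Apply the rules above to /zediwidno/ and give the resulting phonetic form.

[zeːɾiːwiːdno]

/z/ stays [z].
/e/ meets the environment for rule 1 (before a voiced consonant) → [eː].
/d/ (between /e/ and /i/): between two vowels, so rule 3 applies → [ɾ].
/i/ — between /d/ and /w/, before a voiced consonant — surfaces as [iː] (rule 1).
/w/ — not in any rule's target class → [w].
Rule 1 applies to /i/ (between /w/ and /d/: before a voiced consonant) → [iː].
/d/ (between /i/ and /n/): rule 3 targets it, but not between two vowels → unchanged [d].
/n/ (between /d/ and /o/) is unaffected → [n].
/o/ (word-final) is in the target of rule 1 but the environment (before a voiced consonant) is not met → [o].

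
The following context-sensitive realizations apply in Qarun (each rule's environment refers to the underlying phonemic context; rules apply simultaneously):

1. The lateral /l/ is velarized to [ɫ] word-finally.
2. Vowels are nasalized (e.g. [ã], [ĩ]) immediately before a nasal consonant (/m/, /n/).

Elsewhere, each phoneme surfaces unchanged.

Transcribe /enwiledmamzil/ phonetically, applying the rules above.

/e/ (word-initial) occurs before a nasal consonant → [ẽ] by rule 2.
/i/ — between /w/ and /l/; rule 2 does not apply here → [i].
/l/ (between /i/ and /e/) is in the target of rule 1 but the environment (word-finally) is not met → [l].
/e/ (between /l/ and /d/) is in the target of rule 2 but the environment (before a nasal consonant) is not met → [e].
/a/ (between /m/ and /m/) occurs before a nasal consonant → [ã] by rule 2.
/i/ (between /z/ and /l/) is in the target of rule 2 but the environment (before a nasal consonant) is not met → [i].
/l/ meets the environment for rule 1 (word-finally) → [ɫ].

[ẽnwiledmãmziɫ]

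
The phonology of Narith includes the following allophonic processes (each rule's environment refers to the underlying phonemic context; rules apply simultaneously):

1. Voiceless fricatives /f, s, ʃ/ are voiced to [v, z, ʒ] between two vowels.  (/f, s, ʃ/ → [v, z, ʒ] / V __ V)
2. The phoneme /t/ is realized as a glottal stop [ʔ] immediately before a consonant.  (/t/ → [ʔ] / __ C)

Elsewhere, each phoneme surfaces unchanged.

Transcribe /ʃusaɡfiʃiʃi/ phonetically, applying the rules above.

/ʃ/ — word-initial; rule 1 does not apply here → [ʃ].
/s/ — between /u/ and /a/, between two vowels — surfaces as [z] (rule 1).
/f/ (between /ɡ/ and /i/) fails the environment for rule 1, so it stays [f].
/ʃ/ — between /i/ and /i/, between two vowels — surfaces as [ʒ] (rule 1).
Rule 1 applies to /ʃ/ (between /i/ and /i/: between two vowels) → [ʒ].

[ʃuzaɡfiʒiʒi]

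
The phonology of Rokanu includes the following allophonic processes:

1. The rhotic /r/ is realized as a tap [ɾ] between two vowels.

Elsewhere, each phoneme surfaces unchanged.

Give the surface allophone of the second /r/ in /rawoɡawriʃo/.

/r/ (between /w/ and /i/): rule 1 targets it, but not between two vowels → unchanged [r].

[r]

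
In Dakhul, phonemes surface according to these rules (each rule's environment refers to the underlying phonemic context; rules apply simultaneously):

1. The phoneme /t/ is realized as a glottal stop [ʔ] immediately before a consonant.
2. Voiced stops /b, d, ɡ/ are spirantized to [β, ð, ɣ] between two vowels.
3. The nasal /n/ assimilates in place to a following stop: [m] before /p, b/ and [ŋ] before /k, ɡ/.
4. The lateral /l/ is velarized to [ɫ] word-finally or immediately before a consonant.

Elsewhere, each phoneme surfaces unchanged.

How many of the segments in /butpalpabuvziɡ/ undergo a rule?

Segments that undergo a rule: /t/ → [ʔ] (rule 1); /l/ → [ɫ] (rule 4); /b/ → [β] (rule 2).
All other segments surface unchanged.

3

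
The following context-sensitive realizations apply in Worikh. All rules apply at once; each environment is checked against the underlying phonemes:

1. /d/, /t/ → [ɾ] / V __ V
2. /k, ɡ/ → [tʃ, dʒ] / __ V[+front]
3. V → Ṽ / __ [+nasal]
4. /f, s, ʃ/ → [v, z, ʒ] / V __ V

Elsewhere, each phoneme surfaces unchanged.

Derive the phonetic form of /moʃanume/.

[moʒãnũme]

/o/ (between /m/ and /ʃ/) fails the environment for rule 3, so it stays [o].
/ʃ/ — between /o/ and /a/, between two vowels — surfaces as [ʒ] (rule 4).
Rule 3 applies to /a/ (between /ʃ/ and /n/: before a nasal consonant) → [ã].
/u/ (between /n/ and /m/): before a nasal consonant, so rule 3 applies → [ũ].
/e/ (word-final) fails the environment for rule 3, so it stays [e].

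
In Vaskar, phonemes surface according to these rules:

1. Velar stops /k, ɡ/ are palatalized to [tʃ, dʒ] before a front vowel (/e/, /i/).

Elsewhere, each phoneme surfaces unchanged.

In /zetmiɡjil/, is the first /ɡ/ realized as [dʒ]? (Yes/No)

No

/ɡ/ (between /i/ and /j/) is in the target of rule 1 but the environment (before a front vowel) is not met → [ɡ].
The actual realization is [ɡ], not [dʒ].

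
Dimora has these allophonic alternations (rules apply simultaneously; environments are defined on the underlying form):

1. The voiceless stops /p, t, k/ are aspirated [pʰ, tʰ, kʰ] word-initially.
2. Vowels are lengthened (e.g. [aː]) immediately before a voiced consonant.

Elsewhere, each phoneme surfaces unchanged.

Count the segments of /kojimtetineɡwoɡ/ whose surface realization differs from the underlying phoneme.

Segments that undergo a rule: /k/ → [kʰ] (rule 1); /o/ → [oː] (rule 2); /i/ → [iː] (rule 2); /i/ → [iː] (rule 2); /e/ → [eː] (rule 2); /o/ → [oː] (rule 2).
All other segments surface unchanged.

6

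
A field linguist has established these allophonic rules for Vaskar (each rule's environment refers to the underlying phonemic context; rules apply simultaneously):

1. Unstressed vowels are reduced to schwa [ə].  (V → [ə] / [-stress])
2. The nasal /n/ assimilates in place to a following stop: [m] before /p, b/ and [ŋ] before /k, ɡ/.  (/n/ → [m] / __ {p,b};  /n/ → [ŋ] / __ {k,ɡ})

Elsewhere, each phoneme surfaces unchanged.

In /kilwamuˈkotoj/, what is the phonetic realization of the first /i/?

/i/ meets the environment for rule 1 (in an unstressed syllable) → [ə].

[ə]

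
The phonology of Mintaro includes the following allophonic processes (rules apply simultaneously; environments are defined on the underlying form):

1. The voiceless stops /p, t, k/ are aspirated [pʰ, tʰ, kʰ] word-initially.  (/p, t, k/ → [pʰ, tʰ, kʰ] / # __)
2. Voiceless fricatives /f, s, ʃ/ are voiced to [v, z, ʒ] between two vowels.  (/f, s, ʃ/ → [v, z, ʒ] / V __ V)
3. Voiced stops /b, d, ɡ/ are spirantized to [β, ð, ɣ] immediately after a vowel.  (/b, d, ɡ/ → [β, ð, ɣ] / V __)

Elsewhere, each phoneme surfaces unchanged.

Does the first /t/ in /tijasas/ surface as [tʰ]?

Yes

Rule 1 applies to /t/ (word-initial: word-initially) → [tʰ].
The actual realization is [tʰ], which matches [tʰ].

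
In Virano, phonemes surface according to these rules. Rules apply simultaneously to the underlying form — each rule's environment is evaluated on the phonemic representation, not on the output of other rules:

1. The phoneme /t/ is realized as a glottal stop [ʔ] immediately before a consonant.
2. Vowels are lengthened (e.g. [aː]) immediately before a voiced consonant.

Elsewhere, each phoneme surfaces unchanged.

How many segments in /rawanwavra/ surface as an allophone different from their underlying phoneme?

3

Segments that undergo a rule: /a/ → [aː] (rule 2); /a/ → [aː] (rule 2); /a/ → [aː] (rule 2).
All other segments surface unchanged.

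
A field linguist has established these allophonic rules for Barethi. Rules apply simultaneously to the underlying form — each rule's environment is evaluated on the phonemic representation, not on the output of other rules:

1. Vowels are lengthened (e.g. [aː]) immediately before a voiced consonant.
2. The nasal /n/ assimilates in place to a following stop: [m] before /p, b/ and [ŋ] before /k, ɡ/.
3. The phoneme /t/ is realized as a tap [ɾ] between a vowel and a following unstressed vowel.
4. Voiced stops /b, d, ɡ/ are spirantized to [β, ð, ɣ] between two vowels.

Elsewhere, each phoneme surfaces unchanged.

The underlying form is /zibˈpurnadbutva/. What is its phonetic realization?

/z/ (word-initial) is unaffected → [z].
/i/ (between /z/ and /b/): before a voiced consonant, so rule 1 applies → [iː].
/b/ (between /i/ and /p/): rule 4 targets it, but not between two vowels → unchanged [b].
/p/ — not in any rule's target class → [p].
/u/ — between /p/ and /r/, before a voiced consonant — surfaces as [uː] (rule 1).
/r/ (between /u/ and /n/): no rule targets it → [r].
/n/ (between /r/ and /a/): rule 2 targets it, but not before a labial or velar stop → unchanged [n].
/a/ (between /n/ and /d/): before a voiced consonant, so rule 1 applies → [aː].
/d/ (between /a/ and /b/) is in the target of rule 4 but the environment (between two vowels) is not met → [d].
/b/ (between /d/ and /u/) is in the target of rule 4 but the environment (between two vowels) is not met → [b].
/u/ (between /b/ and /t/) fails the environment for rule 1, so it stays [u].
/t/ (between /u/ and /v/) fails the environment for rule 3, so it stays [t].
/v/ stays [v].
/a/ (word-final) is in the target of rule 1 but the environment (before a voiced consonant) is not met → [a].

[ziːbˈpuːrnaːdbutva]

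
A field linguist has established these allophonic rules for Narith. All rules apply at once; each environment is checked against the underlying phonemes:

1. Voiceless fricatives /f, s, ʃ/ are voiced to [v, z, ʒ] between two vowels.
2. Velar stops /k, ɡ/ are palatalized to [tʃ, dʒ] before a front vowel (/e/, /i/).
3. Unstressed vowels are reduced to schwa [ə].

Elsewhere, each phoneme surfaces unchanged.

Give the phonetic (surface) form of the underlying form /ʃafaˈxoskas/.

/ʃ/ (word-initial) fails the environment for rule 1, so it stays [ʃ].
Rule 3 applies to /a/ (between /ʃ/ and /f/: in an unstressed syllable) → [ə].
/f/ (between /a/ and /a/) occurs between two vowels → [v] by rule 1.
/a/ (between /f/ and /x/): in an unstressed syllable, so rule 3 applies → [ə].
/x/ stays [x].
/o/ (between /x/ and /s/): rule 3 targets it, but not in an unstressed syllable → unchanged [o].
/s/ (between /o/ and /k/) is in the target of rule 1 but the environment (between two vowels) is not met → [s].
/k/ (between /s/ and /a/) is in the target of rule 2 but the environment (before a front vowel) is not met → [k].
Rule 3 applies to /a/ (between /k/ and /s/: in an unstressed syllable) → [ə].
/s/ (word-final): rule 1 targets it, but not between two vowels → unchanged [s].

[ʃəvəˈxoskəs]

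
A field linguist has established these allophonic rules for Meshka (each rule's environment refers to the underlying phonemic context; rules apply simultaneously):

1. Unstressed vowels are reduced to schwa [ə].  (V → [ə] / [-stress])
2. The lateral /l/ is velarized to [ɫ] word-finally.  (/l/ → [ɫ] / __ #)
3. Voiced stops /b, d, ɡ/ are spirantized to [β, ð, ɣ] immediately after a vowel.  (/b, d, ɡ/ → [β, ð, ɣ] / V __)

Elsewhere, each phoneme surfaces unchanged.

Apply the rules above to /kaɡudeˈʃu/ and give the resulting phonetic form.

[kəɣəðəˈʃu]

/k/ — not in any rule's target class → [k].
/a/ (between /k/ and /ɡ/): in an unstressed syllable, so rule 1 applies → [ə].
/ɡ/ (between /a/ and /u/): immediately after a vowel, so rule 3 applies → [ɣ].
Rule 1 applies to /u/ (between /ɡ/ and /d/: in an unstressed syllable) → [ə].
/d/ meets the environment for rule 3 (immediately after a vowel) → [ð].
/e/ (between /d/ and /ʃ/): in an unstressed syllable, so rule 1 applies → [ə].
/ʃ/ (between /e/ and /u/): no rule targets it → [ʃ].
/u/ (word-final): rule 1 targets it, but not in an unstressed syllable → unchanged [u].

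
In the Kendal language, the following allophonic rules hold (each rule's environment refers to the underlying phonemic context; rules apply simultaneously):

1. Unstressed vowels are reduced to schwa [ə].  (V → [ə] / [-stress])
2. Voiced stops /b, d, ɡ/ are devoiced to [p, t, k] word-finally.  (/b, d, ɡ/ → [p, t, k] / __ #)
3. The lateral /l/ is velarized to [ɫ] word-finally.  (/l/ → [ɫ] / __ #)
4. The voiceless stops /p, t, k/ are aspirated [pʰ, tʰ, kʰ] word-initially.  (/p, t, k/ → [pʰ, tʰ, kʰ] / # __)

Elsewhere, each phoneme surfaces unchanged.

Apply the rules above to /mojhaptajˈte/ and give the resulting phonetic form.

/m/ (word-initial): no rule targets it → [m].
/o/ meets the environment for rule 1 (in an unstressed syllable) → [ə].
/j/ — not in any rule's target class → [j].
/h/ stays [h].
/a/ meets the environment for rule 1 (in an unstressed syllable) → [ə].
/p/ (between /a/ and /t/) fails the environment for rule 4, so it stays [p].
/t/ (between /p/ and /a/) is in the target of rule 4 but the environment (word-initially) is not met → [t].
/a/ (between /t/ and /j/) occurs in an unstressed syllable → [ə] by rule 1.
/j/ (between /a/ and /t/): no rule targets it → [j].
/t/ (between /j/ and /e/) is in the target of rule 4 but the environment (word-initially) is not met → [t].
/e/ (word-final) fails the environment for rule 1, so it stays [e].

[məjhəptəjˈte]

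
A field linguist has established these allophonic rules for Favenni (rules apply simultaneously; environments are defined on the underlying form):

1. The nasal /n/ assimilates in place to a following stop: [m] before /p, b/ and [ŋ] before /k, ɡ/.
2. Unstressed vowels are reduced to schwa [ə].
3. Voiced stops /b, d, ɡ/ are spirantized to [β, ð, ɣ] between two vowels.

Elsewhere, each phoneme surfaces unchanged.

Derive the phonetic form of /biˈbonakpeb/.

[bəˈβonəkpəb]

/b/ (word-initial): rule 3 targets it, but not between two vowels → unchanged [b].
/i/ meets the environment for rule 2 (in an unstressed syllable) → [ə].
/b/ (between /i/ and /o/): between two vowels, so rule 3 applies → [β].
/o/ — between /b/ and /n/; rule 2 does not apply here → [o].
/n/ (between /o/ and /a/): rule 1 targets it, but not before a labial or velar stop → unchanged [n].
/a/ (between /n/ and /k/) occurs in an unstressed syllable → [ə] by rule 2.
/k/ (between /a/ and /p/): no rule targets it → [k].
/p/ stays [p].
/e/ (between /p/ and /b/): in an unstressed syllable, so rule 2 applies → [ə].
/b/ (word-final): rule 3 targets it, but not between two vowels → unchanged [b].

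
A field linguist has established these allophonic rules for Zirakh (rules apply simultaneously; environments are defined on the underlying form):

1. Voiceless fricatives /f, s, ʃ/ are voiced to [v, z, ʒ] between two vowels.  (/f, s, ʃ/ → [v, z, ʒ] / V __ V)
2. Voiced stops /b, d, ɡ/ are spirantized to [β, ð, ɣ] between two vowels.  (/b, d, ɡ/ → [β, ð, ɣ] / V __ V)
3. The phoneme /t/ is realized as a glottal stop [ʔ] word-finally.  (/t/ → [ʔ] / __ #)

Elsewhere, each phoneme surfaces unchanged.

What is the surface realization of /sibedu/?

/s/ (word-initial) is in the target of rule 1 but the environment (between two vowels) is not met → [s].
/i/ (between /s/ and /b/): no rule targets it → [i].
/b/ — between /i/ and /e/, between two vowels — surfaces as [β] (rule 2).
/e/ stays [e].
/d/ (between /e/ and /u/) occurs between two vowels → [ð] by rule 2.
/u/ stays [u].

[siβeðu]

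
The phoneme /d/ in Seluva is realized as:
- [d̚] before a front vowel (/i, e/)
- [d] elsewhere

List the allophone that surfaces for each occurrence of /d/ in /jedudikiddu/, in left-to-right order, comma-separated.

Occurrence 1 (position 3): no conditioning environment matches → elsewhere allophone [d].
Occurrence 2 (position 5): before a front vowel (/i, e/) → [d̚].
Occurrence 3 (position 9): no conditioning environment matches → elsewhere allophone [d].
Occurrence 4 (position 10): no conditioning environment matches → elsewhere allophone [d].

[d], [d̚], [d], [d]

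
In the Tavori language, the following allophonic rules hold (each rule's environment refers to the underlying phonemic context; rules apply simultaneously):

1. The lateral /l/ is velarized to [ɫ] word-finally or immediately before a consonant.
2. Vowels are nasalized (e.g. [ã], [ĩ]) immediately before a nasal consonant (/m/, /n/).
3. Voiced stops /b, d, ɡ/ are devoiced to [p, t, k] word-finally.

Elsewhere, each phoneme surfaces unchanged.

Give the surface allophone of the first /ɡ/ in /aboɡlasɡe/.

/ɡ/ (between /o/ and /l/) fails the environment for rule 3, so it stays [ɡ].

[ɡ]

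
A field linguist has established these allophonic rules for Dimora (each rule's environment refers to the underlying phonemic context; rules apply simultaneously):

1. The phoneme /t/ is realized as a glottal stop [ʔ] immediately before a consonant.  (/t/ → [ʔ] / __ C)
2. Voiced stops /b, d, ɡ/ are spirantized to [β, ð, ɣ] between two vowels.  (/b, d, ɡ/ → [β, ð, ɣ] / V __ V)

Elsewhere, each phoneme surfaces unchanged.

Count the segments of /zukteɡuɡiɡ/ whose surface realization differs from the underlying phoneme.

Segments that undergo a rule: /ɡ/ → [ɣ] (rule 2); /ɡ/ → [ɣ] (rule 2).
All other segments surface unchanged.

2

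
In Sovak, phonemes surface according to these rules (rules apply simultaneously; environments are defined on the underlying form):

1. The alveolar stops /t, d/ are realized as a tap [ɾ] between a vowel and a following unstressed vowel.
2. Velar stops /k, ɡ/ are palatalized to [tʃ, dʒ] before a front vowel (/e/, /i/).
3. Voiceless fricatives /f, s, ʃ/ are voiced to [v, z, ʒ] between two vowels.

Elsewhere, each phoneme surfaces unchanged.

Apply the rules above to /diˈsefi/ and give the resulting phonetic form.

/d/ — word-initial; rule 1 does not apply here → [d].
/i/ stays [i].
/s/ meets the environment for rule 3 (between two vowels) → [z].
/e/ stays [e].
/f/ (between /e/ and /i/): between two vowels, so rule 3 applies → [v].
/i/ (word-final) is unaffected → [i].

[diˈzevi]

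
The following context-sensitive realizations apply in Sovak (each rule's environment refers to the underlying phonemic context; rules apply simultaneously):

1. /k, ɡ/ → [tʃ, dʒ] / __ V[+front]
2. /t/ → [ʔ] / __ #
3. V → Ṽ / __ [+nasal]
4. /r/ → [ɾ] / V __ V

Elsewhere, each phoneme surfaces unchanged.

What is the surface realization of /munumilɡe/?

/m/ stays [m].
/u/ (between /m/ and /n/): before a nasal consonant, so rule 3 applies → [ũ].
/n/ stays [n].
/u/ meets the environment for rule 3 (before a nasal consonant) → [ũ].
/m/ stays [m].
/i/ — between /m/ and /l/; rule 3 does not apply here → [i].
/l/ — not in any rule's target class → [l].
/ɡ/ (between /l/ and /e/): before a front vowel, so rule 1 applies → [dʒ].
/e/ (word-final): rule 3 targets it, but not before a nasal consonant → unchanged [e].

[mũnũmildʒe]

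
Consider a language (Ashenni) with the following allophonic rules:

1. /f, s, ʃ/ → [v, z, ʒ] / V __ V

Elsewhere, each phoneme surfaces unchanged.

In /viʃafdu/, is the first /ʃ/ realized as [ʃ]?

No

/ʃ/ meets the environment for rule 1 (between two vowels) → [ʒ].
The actual realization is [ʒ], not [ʃ].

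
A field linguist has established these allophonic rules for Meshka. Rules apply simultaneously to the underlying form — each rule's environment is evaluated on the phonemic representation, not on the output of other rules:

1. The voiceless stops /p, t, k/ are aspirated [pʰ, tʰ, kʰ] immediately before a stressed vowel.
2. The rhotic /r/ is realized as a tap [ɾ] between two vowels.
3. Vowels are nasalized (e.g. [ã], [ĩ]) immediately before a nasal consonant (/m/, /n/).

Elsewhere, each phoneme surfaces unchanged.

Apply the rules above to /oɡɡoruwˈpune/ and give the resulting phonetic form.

/o/ (word-initial) fails the environment for rule 3, so it stays [o].
/ɡ/ (between /o/ and /ɡ/): no rule targets it → [ɡ].
/ɡ/ — not in any rule's target class → [ɡ].
/o/ (between /ɡ/ and /r/) fails the environment for rule 3, so it stays [o].
/r/ (between /o/ and /u/): between two vowels, so rule 2 applies → [ɾ].
/u/ (between /r/ and /w/) fails the environment for rule 3, so it stays [u].
/w/ stays [w].
/p/ (between /w/ and /u/) occurs immediately before a stressed vowel → [pʰ] by rule 1.
/u/ (between /p/ and /n/): before a nasal consonant, so rule 3 applies → [ũ].
/n/ (between /u/ and /e/): no rule targets it → [n].
/e/ (word-final) fails the environment for rule 3, so it stays [e].

[oɡɡoɾuwˈpʰũne]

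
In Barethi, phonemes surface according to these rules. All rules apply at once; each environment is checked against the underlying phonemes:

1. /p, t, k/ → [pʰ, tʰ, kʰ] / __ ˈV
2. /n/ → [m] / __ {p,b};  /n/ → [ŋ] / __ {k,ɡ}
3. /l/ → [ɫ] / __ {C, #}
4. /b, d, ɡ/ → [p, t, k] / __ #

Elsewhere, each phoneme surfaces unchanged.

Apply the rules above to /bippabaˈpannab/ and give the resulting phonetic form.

[bippabaˈpʰannap]

/b/ — word-initial; rule 4 does not apply here → [b].
/i/ (between /b/ and /p/): no rule targets it → [i].
/p/ — between /i/ and /p/; rule 1 does not apply here → [p].
/p/ (between /p/ and /a/) is in the target of rule 1 but the environment (immediately before a stressed vowel) is not met → [p].
/a/ stays [a].
/b/ (between /a/ and /a/): rule 4 targets it, but not word-finally → unchanged [b].
/a/ (between /b/ and /p/) is unaffected → [a].
/p/ — between /a/ and /a/, immediately before a stressed vowel — surfaces as [pʰ] (rule 1).
/a/ (between /p/ and /n/) is unaffected → [a].
/n/ — between /a/ and /n/; rule 2 does not apply here → [n].
/n/ (between /n/ and /a/): rule 2 targets it, but not before a labial or velar stop → unchanged [n].
/a/ stays [a].
/b/ (word-final): word-finally, so rule 4 applies → [p].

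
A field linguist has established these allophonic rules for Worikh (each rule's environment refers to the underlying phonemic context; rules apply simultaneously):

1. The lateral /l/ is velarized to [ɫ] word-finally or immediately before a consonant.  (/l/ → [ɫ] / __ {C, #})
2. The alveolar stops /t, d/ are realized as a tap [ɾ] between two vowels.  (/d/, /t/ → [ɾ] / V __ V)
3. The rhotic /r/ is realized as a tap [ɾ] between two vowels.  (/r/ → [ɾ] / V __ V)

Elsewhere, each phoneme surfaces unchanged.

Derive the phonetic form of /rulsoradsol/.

[ruɫsoɾadsoɫ]

/r/ (word-initial): rule 3 targets it, but not between two vowels → unchanged [r].
/u/ stays [u].
/l/ (between /u/ and /s/): word-finally or immediately before a consonant, so rule 1 applies → [ɫ].
/s/ (between /l/ and /o/) is unaffected → [s].
/o/ (between /s/ and /r/): no rule targets it → [o].
/r/ — between /o/ and /a/, between two vowels — surfaces as [ɾ] (rule 3).
/a/ — not in any rule's target class → [a].
/d/ (between /a/ and /s/) fails the environment for rule 2, so it stays [d].
/s/ (between /d/ and /o/) is unaffected → [s].
/o/ (between /s/ and /l/): no rule targets it → [o].
/l/ meets the environment for rule 1 (word-finally or immediately before a consonant) → [ɫ].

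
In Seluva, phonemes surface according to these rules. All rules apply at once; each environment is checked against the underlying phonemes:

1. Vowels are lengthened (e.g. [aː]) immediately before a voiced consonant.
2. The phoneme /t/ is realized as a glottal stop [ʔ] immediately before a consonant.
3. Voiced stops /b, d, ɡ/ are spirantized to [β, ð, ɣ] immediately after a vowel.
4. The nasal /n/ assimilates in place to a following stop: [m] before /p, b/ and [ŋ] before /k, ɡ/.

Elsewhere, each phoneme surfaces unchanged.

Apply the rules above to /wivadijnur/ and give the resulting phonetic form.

[wiːvaːðiːjnuːr]

/w/ (word-initial): no rule targets it → [w].
Rule 1 applies to /i/ (between /w/ and /v/: before a voiced consonant) → [iː].
/v/ — not in any rule's target class → [v].
/a/ meets the environment for rule 1 (before a voiced consonant) → [aː].
/d/ (between /a/ and /i/) occurs immediately after a vowel → [ð] by rule 3.
/i/ meets the environment for rule 1 (before a voiced consonant) → [iː].
/j/ stays [j].
/n/ — between /j/ and /u/; rule 4 does not apply here → [n].
Rule 1 applies to /u/ (between /n/ and /r/: before a voiced consonant) → [uː].
/r/ — not in any rule's target class → [r].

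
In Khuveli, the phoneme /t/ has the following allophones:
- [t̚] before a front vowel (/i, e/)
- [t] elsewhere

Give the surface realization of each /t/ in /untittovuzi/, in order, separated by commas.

Occurrence 1 (position 3): before a front vowel (/i, e/) → [t̚].
Occurrence 2 (position 5): no conditioning environment matches → elsewhere allophone [t].
Occurrence 3 (position 6): no conditioning environment matches → elsewhere allophone [t].

[t̚], [t], [t]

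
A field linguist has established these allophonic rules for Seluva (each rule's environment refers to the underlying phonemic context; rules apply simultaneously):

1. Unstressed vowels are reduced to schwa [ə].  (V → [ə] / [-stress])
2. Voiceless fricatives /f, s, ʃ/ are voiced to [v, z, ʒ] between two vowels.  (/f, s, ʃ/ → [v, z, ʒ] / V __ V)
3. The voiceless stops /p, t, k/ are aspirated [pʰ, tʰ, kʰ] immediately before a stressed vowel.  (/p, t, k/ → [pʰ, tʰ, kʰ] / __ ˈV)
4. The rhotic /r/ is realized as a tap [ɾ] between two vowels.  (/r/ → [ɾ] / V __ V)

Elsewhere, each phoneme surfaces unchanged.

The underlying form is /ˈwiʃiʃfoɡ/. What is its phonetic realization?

/i/ — between /w/ and /ʃ/; rule 1 does not apply here → [i].
/ʃ/ — between /i/ and /i/, between two vowels — surfaces as [ʒ] (rule 2).
/i/ — between /ʃ/ and /ʃ/, in an unstressed syllable — surfaces as [ə] (rule 1).
/ʃ/ (between /i/ and /f/) is in the target of rule 2 but the environment (between two vowels) is not met → [ʃ].
/f/ — between /ʃ/ and /o/; rule 2 does not apply here → [f].
/o/ meets the environment for rule 1 (in an unstressed syllable) → [ə].

[ˈwiʒəʃfəɡ]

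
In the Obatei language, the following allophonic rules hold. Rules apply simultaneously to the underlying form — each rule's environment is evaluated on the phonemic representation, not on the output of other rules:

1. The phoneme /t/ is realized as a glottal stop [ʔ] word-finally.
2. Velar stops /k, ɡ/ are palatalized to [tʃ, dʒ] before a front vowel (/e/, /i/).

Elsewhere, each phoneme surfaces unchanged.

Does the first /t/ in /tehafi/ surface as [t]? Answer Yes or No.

Yes

/t/ (word-initial) is in the target of rule 1 but the environment (word-finally) is not met → [t].
The actual realization is [t], which matches [t].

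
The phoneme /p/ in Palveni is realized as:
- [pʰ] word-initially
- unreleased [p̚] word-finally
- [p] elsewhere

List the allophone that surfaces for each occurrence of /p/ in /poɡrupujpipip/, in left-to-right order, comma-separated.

Occurrence 1 (position 1): word-initially → [pʰ].
Occurrence 2 (position 6): no conditioning environment matches → elsewhere allophone [p].
Occurrence 3 (position 9): no conditioning environment matches → elsewhere allophone [p].
Occurrence 4 (position 11): no conditioning environment matches → elsewhere allophone [p].
Occurrence 5 (position 13): word-finally → [p̚].

[pʰ], [p], [p], [p], [p̚]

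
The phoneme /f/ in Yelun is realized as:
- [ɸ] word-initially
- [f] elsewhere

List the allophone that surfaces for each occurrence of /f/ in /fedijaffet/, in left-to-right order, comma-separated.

Occurrence 1 (position 1): word-initially → [ɸ].
Occurrence 2 (position 7): no conditioning environment matches → elsewhere allophone [f].
Occurrence 3 (position 8): no conditioning environment matches → elsewhere allophone [f].

[ɸ], [f], [f]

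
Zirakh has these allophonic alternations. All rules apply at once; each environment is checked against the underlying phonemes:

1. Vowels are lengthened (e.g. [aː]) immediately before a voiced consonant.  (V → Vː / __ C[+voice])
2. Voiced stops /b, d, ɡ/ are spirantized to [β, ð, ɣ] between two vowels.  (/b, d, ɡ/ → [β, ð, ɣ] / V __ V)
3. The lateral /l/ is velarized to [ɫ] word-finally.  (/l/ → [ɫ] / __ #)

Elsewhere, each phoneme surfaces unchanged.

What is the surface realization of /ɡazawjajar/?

[ɡaːzaːwjaːjaːr]

/ɡ/ (word-initial) fails the environment for rule 2, so it stays [ɡ].
/a/ (between /ɡ/ and /z/) occurs before a voiced consonant → [aː] by rule 1.
/a/ (between /z/ and /w/) occurs before a voiced consonant → [aː] by rule 1.
Rule 1 applies to /a/ (between /j/ and /j/: before a voiced consonant) → [aː].
/a/ — between /j/ and /r/, before a voiced consonant — surfaces as [aː] (rule 1).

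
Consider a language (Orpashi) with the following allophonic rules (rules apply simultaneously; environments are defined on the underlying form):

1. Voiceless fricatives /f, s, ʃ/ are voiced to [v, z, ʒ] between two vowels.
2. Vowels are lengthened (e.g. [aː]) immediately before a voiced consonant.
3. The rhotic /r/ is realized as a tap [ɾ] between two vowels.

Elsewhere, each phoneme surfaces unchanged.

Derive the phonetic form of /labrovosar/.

/l/ (word-initial) is unaffected → [l].
/a/ (between /l/ and /b/): before a voiced consonant, so rule 2 applies → [aː].
/b/ stays [b].
/r/ (between /b/ and /o/): rule 3 targets it, but not between two vowels → unchanged [r].
/o/ (between /r/ and /v/) occurs before a voiced consonant → [oː] by rule 2.
/v/ (between /o/ and /o/) is unaffected → [v].
/o/ (between /v/ and /s/) is in the target of rule 2 but the environment (before a voiced consonant) is not met → [o].
Rule 1 applies to /s/ (between /o/ and /a/: between two vowels) → [z].
/a/ — between /s/ and /r/, before a voiced consonant — surfaces as [aː] (rule 2).
/r/ (word-final): rule 3 targets it, but not between two vowels → unchanged [r].

[laːbroːvozaːr]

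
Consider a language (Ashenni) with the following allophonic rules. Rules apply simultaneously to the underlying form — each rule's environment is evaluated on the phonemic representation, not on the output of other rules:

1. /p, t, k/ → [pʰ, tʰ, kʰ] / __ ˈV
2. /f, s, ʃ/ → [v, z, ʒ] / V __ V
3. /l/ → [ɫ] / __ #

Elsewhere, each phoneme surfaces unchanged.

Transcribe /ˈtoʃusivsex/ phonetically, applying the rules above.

[ˈtʰoʒuzivsex]

Rule 1 applies to /t/ (word-initial: immediately before a stressed vowel) → [tʰ].
/o/ (between /t/ and /ʃ/) is unaffected → [o].
/ʃ/ — between /o/ and /u/, between two vowels — surfaces as [ʒ] (rule 2).
/u/ (between /ʃ/ and /s/): no rule targets it → [u].
Rule 2 applies to /s/ (between /u/ and /i/: between two vowels) → [z].
/i/ stays [i].
/v/ stays [v].
/s/ (between /v/ and /e/): rule 2 targets it, but not between two vowels → unchanged [s].
/e/ stays [e].
/x/ (word-final) is unaffected → [x].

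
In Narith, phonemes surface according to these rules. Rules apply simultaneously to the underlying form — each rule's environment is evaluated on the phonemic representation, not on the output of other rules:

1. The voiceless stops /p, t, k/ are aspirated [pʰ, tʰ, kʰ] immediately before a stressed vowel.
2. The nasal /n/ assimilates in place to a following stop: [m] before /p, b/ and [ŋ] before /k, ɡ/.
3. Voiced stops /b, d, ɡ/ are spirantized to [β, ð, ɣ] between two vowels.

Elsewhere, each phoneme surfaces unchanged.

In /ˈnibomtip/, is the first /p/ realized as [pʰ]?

/p/ (word-final): rule 1 targets it, but not immediately before a stressed vowel → unchanged [p].
The actual realization is [p], not [pʰ].

No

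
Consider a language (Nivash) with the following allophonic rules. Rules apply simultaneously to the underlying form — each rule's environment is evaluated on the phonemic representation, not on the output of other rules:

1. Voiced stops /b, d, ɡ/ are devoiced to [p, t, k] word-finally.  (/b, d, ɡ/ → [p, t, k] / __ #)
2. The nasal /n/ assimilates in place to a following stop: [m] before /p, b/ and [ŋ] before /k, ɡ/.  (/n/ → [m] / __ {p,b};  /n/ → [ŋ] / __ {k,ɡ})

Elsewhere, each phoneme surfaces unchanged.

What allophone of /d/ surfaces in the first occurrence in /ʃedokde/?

/d/ (between /e/ and /o/): rule 1 targets it, but not word-finally → unchanged [d].

[d]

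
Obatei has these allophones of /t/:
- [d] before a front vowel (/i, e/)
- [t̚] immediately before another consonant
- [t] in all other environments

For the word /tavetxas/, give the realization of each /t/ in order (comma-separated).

Occurrence 1 (position 1): no conditioning environment matches → elsewhere allophone [t].
Occurrence 2 (position 5): immediately before another consonant → [t̚].

[t], [t̚]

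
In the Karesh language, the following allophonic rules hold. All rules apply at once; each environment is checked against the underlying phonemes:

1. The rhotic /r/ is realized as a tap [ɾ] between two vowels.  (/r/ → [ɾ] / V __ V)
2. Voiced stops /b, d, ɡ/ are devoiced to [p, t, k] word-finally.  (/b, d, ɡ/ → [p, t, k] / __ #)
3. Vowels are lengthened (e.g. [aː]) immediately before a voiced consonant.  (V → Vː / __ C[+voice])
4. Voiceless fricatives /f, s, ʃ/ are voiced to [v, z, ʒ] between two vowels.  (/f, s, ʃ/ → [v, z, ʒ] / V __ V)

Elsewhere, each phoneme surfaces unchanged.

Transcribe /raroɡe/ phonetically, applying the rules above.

[raːɾoːɡe]

/r/ (word-initial) fails the environment for rule 1, so it stays [r].
Rule 3 applies to /a/ (between /r/ and /r/: before a voiced consonant) → [aː].
/r/ (between /a/ and /o/): between two vowels, so rule 1 applies → [ɾ].
/o/ meets the environment for rule 3 (before a voiced consonant) → [oː].
/ɡ/ — between /o/ and /e/; rule 2 does not apply here → [ɡ].
/e/ (word-final): rule 3 targets it, but not before a voiced consonant → unchanged [e].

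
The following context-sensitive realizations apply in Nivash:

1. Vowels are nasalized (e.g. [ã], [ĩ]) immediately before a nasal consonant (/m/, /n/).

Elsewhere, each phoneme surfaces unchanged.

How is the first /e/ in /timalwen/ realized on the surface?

/e/ (between /w/ and /n/): before a nasal consonant, so rule 1 applies → [ẽ].

[ẽ]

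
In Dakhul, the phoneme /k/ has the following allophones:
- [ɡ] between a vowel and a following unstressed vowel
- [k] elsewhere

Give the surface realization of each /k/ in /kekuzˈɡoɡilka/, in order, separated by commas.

[k], [ɡ], [k]

Occurrence 1 (position 1): no conditioning environment matches → elsewhere allophone [k].
Occurrence 2 (position 3): between a vowel and a following unstressed vowel → [ɡ].
Occurrence 3 (position 11): no conditioning environment matches → elsewhere allophone [k].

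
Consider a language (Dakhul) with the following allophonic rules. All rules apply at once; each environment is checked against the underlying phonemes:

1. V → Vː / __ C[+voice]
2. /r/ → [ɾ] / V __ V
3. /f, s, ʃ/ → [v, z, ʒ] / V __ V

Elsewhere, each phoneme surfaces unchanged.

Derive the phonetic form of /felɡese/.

/f/ — word-initial; rule 3 does not apply here → [f].
Rule 1 applies to /e/ (between /f/ and /l/: before a voiced consonant) → [eː].
/l/ (between /e/ and /ɡ/): no rule targets it → [l].
/ɡ/ — not in any rule's target class → [ɡ].
/e/ (between /ɡ/ and /s/) fails the environment for rule 1, so it stays [e].
/s/ — between /e/ and /e/, between two vowels — surfaces as [z] (rule 3).
/e/ (word-final) fails the environment for rule 1, so it stays [e].

[feːlɡeze]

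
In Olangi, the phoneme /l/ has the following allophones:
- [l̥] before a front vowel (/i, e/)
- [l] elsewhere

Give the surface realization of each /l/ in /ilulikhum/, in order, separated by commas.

Occurrence 1 (position 2): no conditioning environment matches → elsewhere allophone [l].
Occurrence 2 (position 4): before a front vowel (/i, e/) → [l̥].

[l], [l̥]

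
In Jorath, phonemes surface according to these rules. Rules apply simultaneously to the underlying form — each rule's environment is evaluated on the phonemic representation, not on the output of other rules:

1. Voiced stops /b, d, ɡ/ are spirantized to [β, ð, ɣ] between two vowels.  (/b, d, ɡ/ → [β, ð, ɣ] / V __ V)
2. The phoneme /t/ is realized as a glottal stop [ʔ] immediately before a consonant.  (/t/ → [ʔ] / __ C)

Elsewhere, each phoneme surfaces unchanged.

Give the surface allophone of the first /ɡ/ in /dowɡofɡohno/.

[ɡ]

/ɡ/ (between /w/ and /o/) fails the environment for rule 1, so it stays [ɡ].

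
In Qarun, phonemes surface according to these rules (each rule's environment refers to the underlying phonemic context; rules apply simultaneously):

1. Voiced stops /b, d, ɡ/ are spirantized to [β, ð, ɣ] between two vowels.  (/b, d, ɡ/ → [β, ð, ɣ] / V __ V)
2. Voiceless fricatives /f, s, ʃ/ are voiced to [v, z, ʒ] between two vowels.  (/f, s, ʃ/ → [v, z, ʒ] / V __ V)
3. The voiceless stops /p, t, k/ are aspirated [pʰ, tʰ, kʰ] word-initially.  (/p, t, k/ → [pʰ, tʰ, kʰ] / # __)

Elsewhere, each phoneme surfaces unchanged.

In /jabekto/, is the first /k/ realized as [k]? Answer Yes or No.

/k/ (between /e/ and /t/) is in the target of rule 3 but the environment (word-initially) is not met → [k].
The actual realization is [k], which matches [k].

Yes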